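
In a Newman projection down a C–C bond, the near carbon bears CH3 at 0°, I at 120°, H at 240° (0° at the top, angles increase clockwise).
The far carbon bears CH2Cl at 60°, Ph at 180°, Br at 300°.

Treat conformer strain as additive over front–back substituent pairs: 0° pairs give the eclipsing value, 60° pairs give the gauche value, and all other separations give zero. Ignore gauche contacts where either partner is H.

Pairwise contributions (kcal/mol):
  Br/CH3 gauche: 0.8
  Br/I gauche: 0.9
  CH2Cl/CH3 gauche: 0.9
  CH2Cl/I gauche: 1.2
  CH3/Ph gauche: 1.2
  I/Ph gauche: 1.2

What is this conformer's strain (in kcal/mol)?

4.1 kcal/mol

This conformer (staggered): CH3–CH2Cl gauche, CH3–Br gauche, I–CH2Cl gauche, I–Ph gauche; 0.9 + 0.8 + 1.2 + 1.2 = 4.1 kcal/mol.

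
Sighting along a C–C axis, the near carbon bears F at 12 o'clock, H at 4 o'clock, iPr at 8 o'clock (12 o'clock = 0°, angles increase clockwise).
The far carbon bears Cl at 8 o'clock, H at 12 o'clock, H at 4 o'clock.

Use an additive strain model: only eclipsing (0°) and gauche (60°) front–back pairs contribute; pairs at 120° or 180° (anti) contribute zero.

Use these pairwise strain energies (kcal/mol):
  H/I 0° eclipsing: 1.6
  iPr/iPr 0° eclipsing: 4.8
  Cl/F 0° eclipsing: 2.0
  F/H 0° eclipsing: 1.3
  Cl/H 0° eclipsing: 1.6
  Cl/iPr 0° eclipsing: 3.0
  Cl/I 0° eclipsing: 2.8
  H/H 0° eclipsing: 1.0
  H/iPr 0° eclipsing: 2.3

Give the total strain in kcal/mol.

5.3 kcal/mol

This conformer (eclipsed): F(0°)/H(0°) eclipsed 1.3; H(120°)/H(120°) eclipsed 1.0; iPr(240°)/Cl(240°) eclipsed 3.0 → 5.3 kcal/mol.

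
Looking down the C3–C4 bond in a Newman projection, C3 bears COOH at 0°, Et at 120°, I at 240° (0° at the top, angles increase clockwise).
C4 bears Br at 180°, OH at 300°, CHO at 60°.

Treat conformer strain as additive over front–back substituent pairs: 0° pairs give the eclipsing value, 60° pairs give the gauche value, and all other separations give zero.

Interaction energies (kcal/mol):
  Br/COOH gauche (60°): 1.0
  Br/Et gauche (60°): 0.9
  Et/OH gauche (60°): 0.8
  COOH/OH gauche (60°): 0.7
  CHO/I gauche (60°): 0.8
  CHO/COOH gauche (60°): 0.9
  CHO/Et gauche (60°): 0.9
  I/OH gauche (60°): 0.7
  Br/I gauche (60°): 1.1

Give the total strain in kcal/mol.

This conformer (staggered): COOH(0°)/OH(300°) gauche 0.7; COOH(0°)/CHO(60°) gauche 0.9; Et(120°)/Br(180°) gauche 0.9; Et(120°)/CHO(60°) gauche 0.9; I(240°)/Br(180°) gauche 1.1; I(240°)/OH(300°) gauche 0.7 → 5.2 kcal/mol.

5.2 kcal/mol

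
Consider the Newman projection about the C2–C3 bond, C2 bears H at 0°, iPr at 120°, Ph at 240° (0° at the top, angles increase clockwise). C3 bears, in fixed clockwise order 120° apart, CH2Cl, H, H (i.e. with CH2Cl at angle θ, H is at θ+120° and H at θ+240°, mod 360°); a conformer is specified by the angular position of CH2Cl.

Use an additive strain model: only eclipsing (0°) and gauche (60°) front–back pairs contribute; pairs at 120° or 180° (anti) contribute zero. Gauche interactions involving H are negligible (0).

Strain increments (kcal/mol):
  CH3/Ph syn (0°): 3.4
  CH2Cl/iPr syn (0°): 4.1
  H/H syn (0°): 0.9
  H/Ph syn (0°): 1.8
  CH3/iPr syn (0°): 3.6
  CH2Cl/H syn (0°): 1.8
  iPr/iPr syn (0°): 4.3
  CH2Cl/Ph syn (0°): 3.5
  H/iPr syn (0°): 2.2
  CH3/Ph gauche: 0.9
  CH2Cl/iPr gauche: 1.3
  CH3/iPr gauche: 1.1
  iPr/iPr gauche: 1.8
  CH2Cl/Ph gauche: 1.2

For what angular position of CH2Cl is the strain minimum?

CH2Cl at 0° (eclipsed): H–CH2Cl eclipsed, iPr–H eclipsed, Ph–H eclipsed; 1.8 + 2.2 + 1.8 = 5.8 kcal/mol.
CH2Cl at 60° (staggered): iPr–CH2Cl gauche; 1.3 = 1.3 kcal/mol.
CH2Cl at 120° (eclipsed): H–H eclipsed, iPr–CH2Cl eclipsed, Ph–H eclipsed; 0.9 + 4.1 + 1.8 = 6.8 kcal/mol.
CH2Cl at 180° (staggered): iPr–CH2Cl gauche, Ph–CH2Cl gauche; 1.3 + 1.2 = 2.5 kcal/mol.
CH2Cl at 240° (eclipsed): H–H eclipsed, iPr–H eclipsed, Ph–CH2Cl eclipsed; 0.9 + 2.2 + 3.5 = 6.6 kcal/mol.
CH2Cl at 300° (staggered): Ph–CH2Cl gauche; 1.2 = 1.2 kcal/mol.
The minimum (1.2 kcal/mol) occurs with CH2Cl at 300°.

300°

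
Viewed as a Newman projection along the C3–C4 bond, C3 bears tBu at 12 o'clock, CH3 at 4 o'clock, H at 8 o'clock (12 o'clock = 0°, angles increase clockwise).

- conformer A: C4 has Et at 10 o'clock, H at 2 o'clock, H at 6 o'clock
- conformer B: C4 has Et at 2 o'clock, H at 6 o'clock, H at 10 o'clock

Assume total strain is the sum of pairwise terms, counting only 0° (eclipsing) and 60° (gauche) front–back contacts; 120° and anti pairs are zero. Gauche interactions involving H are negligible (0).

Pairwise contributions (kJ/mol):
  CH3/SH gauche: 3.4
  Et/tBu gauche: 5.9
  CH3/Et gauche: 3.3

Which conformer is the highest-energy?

B

A (staggered): tBu–Et gauche; 5.9 = 5.9 kJ/mol.
B (staggered): tBu–Et gauche, CH3–Et gauche; 5.9 + 3.3 = 9.2 kJ/mol.
B has the highest total (9.2 kJ/mol).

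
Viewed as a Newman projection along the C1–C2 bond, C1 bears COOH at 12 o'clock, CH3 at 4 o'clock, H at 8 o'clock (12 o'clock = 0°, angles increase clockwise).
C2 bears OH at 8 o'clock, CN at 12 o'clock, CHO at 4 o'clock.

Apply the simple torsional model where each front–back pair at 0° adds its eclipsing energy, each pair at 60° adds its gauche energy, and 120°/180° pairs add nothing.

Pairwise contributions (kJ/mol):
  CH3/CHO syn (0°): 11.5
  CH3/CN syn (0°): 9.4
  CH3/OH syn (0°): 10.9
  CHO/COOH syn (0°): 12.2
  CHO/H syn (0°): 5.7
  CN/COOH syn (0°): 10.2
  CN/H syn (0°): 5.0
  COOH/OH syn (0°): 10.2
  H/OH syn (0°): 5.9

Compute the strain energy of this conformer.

This conformer (eclipsed): COOH–CN eclipsed, CH3–CHO eclipsed, H–OH eclipsed; 10.2 + 11.5 + 5.9 = 27.6 kJ/mol.

27.6 kJ/mol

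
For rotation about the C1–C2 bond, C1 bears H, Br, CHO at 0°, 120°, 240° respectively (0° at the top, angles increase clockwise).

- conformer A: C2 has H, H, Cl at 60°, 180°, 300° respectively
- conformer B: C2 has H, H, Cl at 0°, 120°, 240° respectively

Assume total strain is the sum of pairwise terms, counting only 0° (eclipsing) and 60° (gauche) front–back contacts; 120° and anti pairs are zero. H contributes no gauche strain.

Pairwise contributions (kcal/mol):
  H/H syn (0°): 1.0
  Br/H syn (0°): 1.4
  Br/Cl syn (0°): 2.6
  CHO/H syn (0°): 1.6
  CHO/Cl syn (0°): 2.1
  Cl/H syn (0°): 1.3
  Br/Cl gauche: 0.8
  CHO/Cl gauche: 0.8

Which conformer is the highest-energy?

B

A (staggered): CHO–Cl gauche; 0.8 = 0.8 kcal/mol.
B (eclipsed): H–H eclipsed, Br–H eclipsed, CHO–Cl eclipsed; 1.0 + 1.4 + 2.1 = 4.5 kcal/mol.
B has the highest total (4.5 kcal/mol).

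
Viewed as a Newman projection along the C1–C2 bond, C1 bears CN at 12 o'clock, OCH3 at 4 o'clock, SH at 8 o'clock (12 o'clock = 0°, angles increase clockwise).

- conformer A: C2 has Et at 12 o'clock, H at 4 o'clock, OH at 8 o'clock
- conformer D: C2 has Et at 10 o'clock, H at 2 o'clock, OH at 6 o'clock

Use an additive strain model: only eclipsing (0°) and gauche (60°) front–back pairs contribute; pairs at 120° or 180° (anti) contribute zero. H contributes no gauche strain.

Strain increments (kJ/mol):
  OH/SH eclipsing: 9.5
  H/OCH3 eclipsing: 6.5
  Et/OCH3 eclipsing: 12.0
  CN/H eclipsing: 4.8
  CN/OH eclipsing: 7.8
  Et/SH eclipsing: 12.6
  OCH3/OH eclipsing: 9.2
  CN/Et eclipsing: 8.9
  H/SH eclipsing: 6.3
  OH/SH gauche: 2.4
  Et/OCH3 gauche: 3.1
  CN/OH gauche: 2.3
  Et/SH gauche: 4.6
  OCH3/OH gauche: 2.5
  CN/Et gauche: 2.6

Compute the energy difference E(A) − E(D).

+12.8 kJ/mol

A (eclipsed): CN(0°)/Et(0°) eclipsed 8.9; OCH3(120°)/H(120°) eclipsed 6.5; SH(240°)/OH(240°) eclipsed 9.5 → 24.9 kJ/mol.
D (staggered): CN(0°)/Et(300°) gauche 2.6; OCH3(120°)/OH(180°) gauche 2.5; SH(240°)/Et(300°) gauche 4.6; SH(240°)/OH(180°) gauche 2.4 → 12.1 kJ/mol.
E(A) − E(D) = 24.9 − 12.1 = +12.8 kJ/mol.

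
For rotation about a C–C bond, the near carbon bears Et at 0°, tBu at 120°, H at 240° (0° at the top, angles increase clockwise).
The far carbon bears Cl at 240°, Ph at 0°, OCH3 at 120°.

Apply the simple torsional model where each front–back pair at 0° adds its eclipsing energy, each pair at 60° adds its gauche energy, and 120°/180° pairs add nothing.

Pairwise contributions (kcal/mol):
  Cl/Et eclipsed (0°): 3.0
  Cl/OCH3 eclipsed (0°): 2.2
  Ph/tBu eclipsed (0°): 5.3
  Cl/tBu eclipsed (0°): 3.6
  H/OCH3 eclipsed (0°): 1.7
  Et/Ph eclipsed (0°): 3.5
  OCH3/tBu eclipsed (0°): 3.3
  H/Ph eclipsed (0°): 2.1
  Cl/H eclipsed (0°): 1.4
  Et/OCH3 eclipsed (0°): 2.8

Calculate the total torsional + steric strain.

8.2 kcal/mol

This conformer (eclipsed): Et(0°)/Ph(0°) eclipsed 3.5; tBu(120°)/OCH3(120°) eclipsed 3.3; H(240°)/Cl(240°) eclipsed 1.4 → 8.2 kcal/mol.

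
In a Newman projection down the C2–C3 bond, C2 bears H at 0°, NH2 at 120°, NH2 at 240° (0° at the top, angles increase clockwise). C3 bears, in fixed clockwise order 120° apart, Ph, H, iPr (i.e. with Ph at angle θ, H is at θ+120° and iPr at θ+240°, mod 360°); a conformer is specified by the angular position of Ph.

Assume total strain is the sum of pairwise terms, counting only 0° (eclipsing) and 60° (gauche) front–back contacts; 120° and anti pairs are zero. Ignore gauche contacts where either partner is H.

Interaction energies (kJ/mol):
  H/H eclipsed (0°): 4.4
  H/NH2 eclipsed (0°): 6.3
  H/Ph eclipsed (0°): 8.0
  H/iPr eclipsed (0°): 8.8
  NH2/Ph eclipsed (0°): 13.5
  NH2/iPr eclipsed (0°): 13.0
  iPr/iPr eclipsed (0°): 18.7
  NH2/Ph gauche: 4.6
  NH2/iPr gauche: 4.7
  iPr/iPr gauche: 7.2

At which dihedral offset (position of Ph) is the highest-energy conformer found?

240°

Ph at 0° (eclipsed): H–Ph eclipsed, NH2–H eclipsed, NH2–iPr eclipsed; 8.0 + 6.3 + 13.0 = 27.3 kJ/mol.
Ph at 60° (staggered): NH2–Ph gauche, NH2–iPr gauche; 4.6 + 4.7 = 9.3 kJ/mol.
Ph at 120° (eclipsed): H–iPr eclipsed, NH2–Ph eclipsed, NH2–H eclipsed; 8.8 + 13.5 + 6.3 = 28.6 kJ/mol.
Ph at 180° (staggered): NH2–Ph gauche, NH2–iPr gauche, NH2–Ph gauche; 4.6 + 4.7 + 4.6 = 13.9 kJ/mol.
Ph at 240° (eclipsed): H–H eclipsed, NH2–iPr eclipsed, NH2–Ph eclipsed; 4.4 + 13.0 + 13.5 = 30.9 kJ/mol.
Ph at 300° (staggered): NH2–iPr gauche, NH2–Ph gauche, NH2–iPr gauche; 4.7 + 4.6 + 4.7 = 14.0 kJ/mol.
The maximum (30.9 kJ/mol) occurs with Ph at 240°.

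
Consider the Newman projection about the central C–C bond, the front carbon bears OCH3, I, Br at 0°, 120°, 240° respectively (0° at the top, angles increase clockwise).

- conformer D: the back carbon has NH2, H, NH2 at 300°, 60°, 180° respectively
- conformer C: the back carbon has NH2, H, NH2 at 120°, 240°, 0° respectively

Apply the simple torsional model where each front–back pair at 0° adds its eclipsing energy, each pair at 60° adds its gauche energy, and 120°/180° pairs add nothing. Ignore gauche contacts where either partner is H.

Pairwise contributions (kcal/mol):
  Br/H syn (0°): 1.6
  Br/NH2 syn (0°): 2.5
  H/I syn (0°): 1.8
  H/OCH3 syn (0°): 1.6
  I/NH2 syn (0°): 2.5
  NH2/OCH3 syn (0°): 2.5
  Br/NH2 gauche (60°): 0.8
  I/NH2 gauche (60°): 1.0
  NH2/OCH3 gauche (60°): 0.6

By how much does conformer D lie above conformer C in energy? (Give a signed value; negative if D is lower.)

D (staggered): OCH3(0°)/NH2(300°) gauche 0.6; I(120°)/NH2(180°) gauche 1.0; Br(240°)/NH2(300°) gauche 0.8; Br(240°)/NH2(180°) gauche 0.8 → 3.2 kcal/mol.
C (eclipsed): OCH3(0°)/NH2(0°) eclipsed 2.5; I(120°)/NH2(120°) eclipsed 2.5; Br(240°)/H(240°) eclipsed 1.6 → 6.6 kcal/mol.
E(D) − E(C) = 3.2 − 6.6 = -3.4 kcal/mol.

-3.4 kcal/mol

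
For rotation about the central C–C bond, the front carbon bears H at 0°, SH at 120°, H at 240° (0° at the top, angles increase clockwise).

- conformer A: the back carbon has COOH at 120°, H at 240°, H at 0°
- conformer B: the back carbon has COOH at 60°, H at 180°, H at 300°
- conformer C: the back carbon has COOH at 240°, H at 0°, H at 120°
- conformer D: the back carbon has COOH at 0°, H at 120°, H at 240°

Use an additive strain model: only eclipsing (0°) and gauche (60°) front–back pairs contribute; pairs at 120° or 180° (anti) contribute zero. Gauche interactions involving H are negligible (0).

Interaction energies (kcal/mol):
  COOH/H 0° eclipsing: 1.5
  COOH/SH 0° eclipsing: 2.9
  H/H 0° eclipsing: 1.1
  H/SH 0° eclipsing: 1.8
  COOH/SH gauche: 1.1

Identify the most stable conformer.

A (eclipsed): H(0°)/H(0°) eclipsed 1.1; SH(120°)/COOH(120°) eclipsed 2.9; H(240°)/H(240°) eclipsed 1.1 → 5.1 kcal/mol.
B (staggered): SH(120°)/COOH(60°) gauche 1.1 → 1.1 kcal/mol.
C (eclipsed): H(0°)/H(0°) eclipsed 1.1; SH(120°)/H(120°) eclipsed 1.8; H(240°)/COOH(240°) eclipsed 1.5 → 4.4 kcal/mol.
D (eclipsed): H(0°)/COOH(0°) eclipsed 1.5; SH(120°)/H(120°) eclipsed 1.8; H(240°)/H(240°) eclipsed 1.1 → 4.4 kcal/mol.
B has the lowest total (1.1 kcal/mol).

B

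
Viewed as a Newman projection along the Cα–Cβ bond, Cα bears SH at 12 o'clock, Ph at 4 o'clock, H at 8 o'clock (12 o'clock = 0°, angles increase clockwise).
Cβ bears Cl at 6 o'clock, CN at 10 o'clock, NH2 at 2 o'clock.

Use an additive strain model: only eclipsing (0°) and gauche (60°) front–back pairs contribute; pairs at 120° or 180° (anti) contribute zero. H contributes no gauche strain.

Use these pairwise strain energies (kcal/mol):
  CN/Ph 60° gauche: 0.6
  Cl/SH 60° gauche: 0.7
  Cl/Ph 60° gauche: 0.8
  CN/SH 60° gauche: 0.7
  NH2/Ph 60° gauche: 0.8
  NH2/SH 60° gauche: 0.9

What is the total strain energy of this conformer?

This conformer (staggered): SH(0°)/CN(300°) gauche 0.7; SH(0°)/NH2(60°) gauche 0.9; Ph(120°)/Cl(180°) gauche 0.8; Ph(120°)/NH2(60°) gauche 0.8 → 3.2 kcal/mol.

3.2 kcal/mol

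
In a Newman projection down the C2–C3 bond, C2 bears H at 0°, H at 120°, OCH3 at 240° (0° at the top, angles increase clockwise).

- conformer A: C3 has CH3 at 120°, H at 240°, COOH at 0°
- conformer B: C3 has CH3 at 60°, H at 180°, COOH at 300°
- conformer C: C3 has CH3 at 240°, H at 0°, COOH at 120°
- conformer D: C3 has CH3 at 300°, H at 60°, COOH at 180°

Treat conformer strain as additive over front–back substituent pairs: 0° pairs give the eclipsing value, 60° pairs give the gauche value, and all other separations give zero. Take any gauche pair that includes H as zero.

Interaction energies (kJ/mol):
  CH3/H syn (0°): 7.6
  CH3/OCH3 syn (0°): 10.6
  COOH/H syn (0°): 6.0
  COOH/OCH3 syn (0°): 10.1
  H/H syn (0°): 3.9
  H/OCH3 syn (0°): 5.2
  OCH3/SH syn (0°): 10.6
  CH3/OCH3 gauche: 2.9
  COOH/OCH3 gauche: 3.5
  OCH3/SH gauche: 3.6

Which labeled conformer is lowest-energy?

B

A (eclipsed): H–COOH eclipsed, H–CH3 eclipsed, OCH3–H eclipsed; 6.0 + 7.6 + 5.2 = 18.8 kJ/mol.
B (staggered): OCH3–COOH gauche; 3.5 = 3.5 kJ/mol.
C (eclipsed): H–H eclipsed, H–COOH eclipsed, OCH3–CH3 eclipsed; 3.9 + 6.0 + 10.6 = 20.5 kJ/mol.
D (staggered): OCH3–CH3 gauche, OCH3–COOH gauche; 2.9 + 3.5 = 6.4 kJ/mol.
B has the lowest total (3.5 kJ/mol).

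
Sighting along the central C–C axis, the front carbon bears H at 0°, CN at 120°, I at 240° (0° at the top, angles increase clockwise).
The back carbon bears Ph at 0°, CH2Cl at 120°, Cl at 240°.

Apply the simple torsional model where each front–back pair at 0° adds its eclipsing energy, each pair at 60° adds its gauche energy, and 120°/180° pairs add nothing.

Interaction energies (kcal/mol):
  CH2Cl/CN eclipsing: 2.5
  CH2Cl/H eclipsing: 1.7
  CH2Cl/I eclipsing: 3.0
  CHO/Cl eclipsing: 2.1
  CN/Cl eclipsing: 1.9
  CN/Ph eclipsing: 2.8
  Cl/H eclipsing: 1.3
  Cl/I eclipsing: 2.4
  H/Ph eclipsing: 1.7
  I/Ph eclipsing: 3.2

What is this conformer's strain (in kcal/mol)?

6.6 kcal/mol

This conformer is eclipsed. H at 0° is eclipsed with Ph at 0° (1.7); CN at 120° is eclipsed with CH2Cl at 120° (2.5); I at 240° is eclipsed with Cl at 240° (2.4). Total 6.6 kcal/mol.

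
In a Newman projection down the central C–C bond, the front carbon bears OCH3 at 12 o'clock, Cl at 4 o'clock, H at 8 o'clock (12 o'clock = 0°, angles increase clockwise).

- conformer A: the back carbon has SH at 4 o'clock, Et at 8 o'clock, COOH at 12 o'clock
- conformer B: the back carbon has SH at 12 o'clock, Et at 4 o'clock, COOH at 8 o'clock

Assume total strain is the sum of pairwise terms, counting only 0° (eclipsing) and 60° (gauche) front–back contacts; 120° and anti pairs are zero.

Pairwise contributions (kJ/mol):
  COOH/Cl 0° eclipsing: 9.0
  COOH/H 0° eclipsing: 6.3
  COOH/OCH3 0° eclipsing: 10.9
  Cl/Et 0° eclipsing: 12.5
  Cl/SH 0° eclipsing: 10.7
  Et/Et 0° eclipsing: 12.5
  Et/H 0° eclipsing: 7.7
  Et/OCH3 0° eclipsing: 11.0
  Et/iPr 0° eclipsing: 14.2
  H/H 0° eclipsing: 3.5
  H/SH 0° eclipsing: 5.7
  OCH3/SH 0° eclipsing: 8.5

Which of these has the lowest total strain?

B

A (eclipsed): OCH3(0°)/COOH(0°) eclipsed 10.9; Cl(120°)/SH(120°) eclipsed 10.7; H(240°)/Et(240°) eclipsed 7.7 → 29.3 kJ/mol.
B (eclipsed): OCH3(0°)/SH(0°) eclipsed 8.5; Cl(120°)/Et(120°) eclipsed 12.5; H(240°)/COOH(240°) eclipsed 6.3 → 27.3 kJ/mol.
B has the lowest total (27.3 kJ/mol).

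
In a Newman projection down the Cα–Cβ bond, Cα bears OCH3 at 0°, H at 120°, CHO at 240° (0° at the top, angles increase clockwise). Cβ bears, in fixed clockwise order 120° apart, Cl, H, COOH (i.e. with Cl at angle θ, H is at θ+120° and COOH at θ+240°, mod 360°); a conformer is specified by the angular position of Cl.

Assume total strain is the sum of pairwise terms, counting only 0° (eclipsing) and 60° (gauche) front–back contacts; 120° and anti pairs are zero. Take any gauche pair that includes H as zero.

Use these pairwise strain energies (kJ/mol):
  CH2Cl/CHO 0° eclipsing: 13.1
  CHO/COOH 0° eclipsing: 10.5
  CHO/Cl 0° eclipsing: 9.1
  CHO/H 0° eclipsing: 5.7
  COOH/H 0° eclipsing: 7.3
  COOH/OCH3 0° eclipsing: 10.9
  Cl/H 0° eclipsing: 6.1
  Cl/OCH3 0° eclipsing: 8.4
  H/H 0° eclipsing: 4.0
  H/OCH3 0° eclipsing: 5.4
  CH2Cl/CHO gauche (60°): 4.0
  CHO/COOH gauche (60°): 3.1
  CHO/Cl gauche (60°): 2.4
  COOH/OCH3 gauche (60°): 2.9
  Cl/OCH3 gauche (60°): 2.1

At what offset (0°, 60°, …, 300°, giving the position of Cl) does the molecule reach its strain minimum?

180°

Cl at 0° (eclipsed): OCH3(0°)/Cl(0°) eclipsed 8.4; H(120°)/H(120°) eclipsed 4.0; CHO(240°)/COOH(240°) eclipsed 10.5 → 22.9 kJ/mol.
Cl at 60° (staggered): OCH3(0°)/Cl(60°) gauche 2.1; OCH3(0°)/COOH(300°) gauche 2.9; CHO(240°)/COOH(300°) gauche 3.1 → 8.1 kJ/mol.
Cl at 120° (eclipsed): OCH3(0°)/COOH(0°) eclipsed 10.9; H(120°)/Cl(120°) eclipsed 6.1; CHO(240°)/H(240°) eclipsed 5.7 → 22.7 kJ/mol.
Cl at 180° (staggered): OCH3(0°)/COOH(60°) gauche 2.9; CHO(240°)/Cl(180°) gauche 2.4 → 5.3 kJ/mol.
Cl at 240° (eclipsed): OCH3(0°)/H(0°) eclipsed 5.4; H(120°)/COOH(120°) eclipsed 7.3; CHO(240°)/Cl(240°) eclipsed 9.1 → 21.8 kJ/mol.
Cl at 300° (staggered): OCH3(0°)/Cl(300°) gauche 2.1; CHO(240°)/Cl(300°) gauche 2.4; CHO(240°)/COOH(180°) gauche 3.1 → 7.6 kJ/mol.
The minimum (5.3 kJ/mol) occurs with Cl at 180°.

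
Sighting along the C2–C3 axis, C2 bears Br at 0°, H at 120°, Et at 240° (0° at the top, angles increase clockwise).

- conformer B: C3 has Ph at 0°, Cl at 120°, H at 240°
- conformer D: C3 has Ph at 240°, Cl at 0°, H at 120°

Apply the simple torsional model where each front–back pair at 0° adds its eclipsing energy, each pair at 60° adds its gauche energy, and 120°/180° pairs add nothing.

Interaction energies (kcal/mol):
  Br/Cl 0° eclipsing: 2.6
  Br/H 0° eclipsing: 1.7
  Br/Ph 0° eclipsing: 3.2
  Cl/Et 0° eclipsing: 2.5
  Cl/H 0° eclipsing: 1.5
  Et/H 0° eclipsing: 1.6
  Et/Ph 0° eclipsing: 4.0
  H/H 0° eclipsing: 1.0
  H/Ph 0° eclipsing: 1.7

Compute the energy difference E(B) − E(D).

B (eclipsed): Br(0°)/Ph(0°) eclipsed 3.2; H(120°)/Cl(120°) eclipsed 1.5; Et(240°)/H(240°) eclipsed 1.6 → 6.3 kcal/mol.
D (eclipsed): Br(0°)/Cl(0°) eclipsed 2.6; H(120°)/H(120°) eclipsed 1.0; Et(240°)/Ph(240°) eclipsed 4.0 → 7.6 kcal/mol.
E(B) − E(D) = 6.3 − 7.6 = -1.3 kcal/mol.

-1.3 kcal/mol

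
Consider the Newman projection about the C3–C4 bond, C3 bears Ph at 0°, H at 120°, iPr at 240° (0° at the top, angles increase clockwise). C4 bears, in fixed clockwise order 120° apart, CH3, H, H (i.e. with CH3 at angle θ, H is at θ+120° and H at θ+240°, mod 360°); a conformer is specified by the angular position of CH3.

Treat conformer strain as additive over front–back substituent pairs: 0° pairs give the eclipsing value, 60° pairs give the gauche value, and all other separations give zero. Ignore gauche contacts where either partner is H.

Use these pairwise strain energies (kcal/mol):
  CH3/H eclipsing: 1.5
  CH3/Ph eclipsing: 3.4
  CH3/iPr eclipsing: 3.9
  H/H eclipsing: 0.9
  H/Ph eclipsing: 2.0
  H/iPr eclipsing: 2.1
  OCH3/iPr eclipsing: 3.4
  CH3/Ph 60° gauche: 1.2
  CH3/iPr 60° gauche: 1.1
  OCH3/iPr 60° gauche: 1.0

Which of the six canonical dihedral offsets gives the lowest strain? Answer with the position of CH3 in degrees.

180°

CH3 at 0° (eclipsed): Ph–CH3 eclipsed, H–H eclipsed, iPr–H eclipsed; 3.4 + 0.9 + 2.1 = 6.4 kcal/mol.
CH3 at 60° (staggered): Ph–CH3 gauche; 1.2 = 1.2 kcal/mol.
CH3 at 120° (eclipsed): Ph–H eclipsed, H–CH3 eclipsed, iPr–H eclipsed; 2.0 + 1.5 + 2.1 = 5.6 kcal/mol.
CH3 at 180° (staggered): iPr–CH3 gauche; 1.1 = 1.1 kcal/mol.
CH3 at 240° (eclipsed): Ph–H eclipsed, H–H eclipsed, iPr–CH3 eclipsed; 2.0 + 0.9 + 3.9 = 6.8 kcal/mol.
CH3 at 300° (staggered): Ph–CH3 gauche, iPr–CH3 gauche; 1.2 + 1.1 = 2.3 kcal/mol.
The minimum (1.1 kcal/mol) occurs with CH3 at 180°.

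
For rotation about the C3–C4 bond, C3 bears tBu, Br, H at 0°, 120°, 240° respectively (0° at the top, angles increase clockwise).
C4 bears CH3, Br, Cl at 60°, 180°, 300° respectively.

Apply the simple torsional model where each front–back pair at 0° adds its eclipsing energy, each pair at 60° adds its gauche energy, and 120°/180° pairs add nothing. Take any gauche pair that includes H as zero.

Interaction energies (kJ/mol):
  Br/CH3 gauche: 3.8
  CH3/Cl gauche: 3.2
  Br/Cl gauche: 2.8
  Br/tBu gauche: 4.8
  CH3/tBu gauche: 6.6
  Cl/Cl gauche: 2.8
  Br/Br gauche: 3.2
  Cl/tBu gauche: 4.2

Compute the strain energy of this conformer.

This conformer (staggered): tBu–CH3 gauche, tBu–Cl gauche, Br–CH3 gauche, Br–Br gauche; 6.6 + 4.2 + 3.8 + 3.2 = 17.8 kJ/mol.

17.8 kJ/mol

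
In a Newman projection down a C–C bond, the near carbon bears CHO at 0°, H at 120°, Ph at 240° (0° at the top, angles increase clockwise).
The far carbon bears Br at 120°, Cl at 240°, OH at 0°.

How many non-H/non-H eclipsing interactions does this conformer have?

Non-H eclipsing pairs: CHO(0°)/OH(0°); Ph(240°)/Cl(240°) — 2 interactions.

2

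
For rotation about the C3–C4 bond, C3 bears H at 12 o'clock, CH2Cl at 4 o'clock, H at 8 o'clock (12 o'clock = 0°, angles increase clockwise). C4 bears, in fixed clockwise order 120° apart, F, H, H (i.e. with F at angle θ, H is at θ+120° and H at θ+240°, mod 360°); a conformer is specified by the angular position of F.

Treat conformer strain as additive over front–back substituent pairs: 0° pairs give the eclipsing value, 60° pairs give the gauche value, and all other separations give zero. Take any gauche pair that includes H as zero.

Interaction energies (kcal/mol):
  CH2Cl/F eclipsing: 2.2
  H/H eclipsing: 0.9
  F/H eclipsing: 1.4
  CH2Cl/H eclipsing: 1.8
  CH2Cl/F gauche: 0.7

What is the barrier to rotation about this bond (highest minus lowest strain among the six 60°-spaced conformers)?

F at 0° (eclipsed): H(0°)/F(0°) eclipsed 1.4; CH2Cl(120°)/H(120°) eclipsed 1.8; H(240°)/H(240°) eclipsed 0.9 → 4.1 kcal/mol.
F at 60° (staggered): CH2Cl(120°)/F(60°) gauche 0.7 → 0.7 kcal/mol.
F at 120° (eclipsed): H(0°)/H(0°) eclipsed 0.9; CH2Cl(120°)/F(120°) eclipsed 2.2; H(240°)/H(240°) eclipsed 0.9 → 4.0 kcal/mol.
F at 180° (staggered): CH2Cl(120°)/F(180°) gauche 0.7 → 0.7 kcal/mol.
F at 240° (eclipsed): H(0°)/H(0°) eclipsed 0.9; CH2Cl(120°)/H(120°) eclipsed 1.8; H(240°)/F(240°) eclipsed 1.4 → 4.1 kcal/mol.
F at 300° (staggered): no non-H gauche contacts → 0.0 kcal/mol.
Max at 0° (4.1 kcal/mol), min at 300° (0.0 kcal/mol); barrier = 4.1 kcal/mol.

4.1 kcal/mol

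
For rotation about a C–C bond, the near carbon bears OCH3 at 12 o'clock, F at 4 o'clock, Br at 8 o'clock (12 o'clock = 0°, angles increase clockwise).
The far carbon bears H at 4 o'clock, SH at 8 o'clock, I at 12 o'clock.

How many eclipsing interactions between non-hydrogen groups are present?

2

Non-H eclipsing pairs: OCH3(0°)/I(0°); Br(240°)/SH(240°) — 2 interactions.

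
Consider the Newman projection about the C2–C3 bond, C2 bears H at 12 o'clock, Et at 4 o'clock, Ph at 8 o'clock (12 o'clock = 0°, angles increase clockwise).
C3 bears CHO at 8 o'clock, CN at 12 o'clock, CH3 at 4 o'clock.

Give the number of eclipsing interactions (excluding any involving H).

Non-H eclipsing pairs: Et(120°)/CH3(120°); Ph(240°)/CHO(240°) — 2 interactions.

2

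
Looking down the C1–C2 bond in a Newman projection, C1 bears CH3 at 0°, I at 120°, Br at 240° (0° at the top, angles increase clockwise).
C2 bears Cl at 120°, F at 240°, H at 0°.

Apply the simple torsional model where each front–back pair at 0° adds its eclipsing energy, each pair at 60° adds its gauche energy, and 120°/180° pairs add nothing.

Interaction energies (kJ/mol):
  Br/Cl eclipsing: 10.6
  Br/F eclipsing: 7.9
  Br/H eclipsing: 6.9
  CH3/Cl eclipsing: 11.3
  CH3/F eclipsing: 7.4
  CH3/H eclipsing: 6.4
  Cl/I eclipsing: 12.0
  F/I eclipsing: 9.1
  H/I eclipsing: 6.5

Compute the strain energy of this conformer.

26.3 kJ/mol

This conformer (eclipsed): CH3(0°)/H(0°) eclipsed 6.4; I(120°)/Cl(120°) eclipsed 12.0; Br(240°)/F(240°) eclipsed 7.9 → 26.3 kJ/mol.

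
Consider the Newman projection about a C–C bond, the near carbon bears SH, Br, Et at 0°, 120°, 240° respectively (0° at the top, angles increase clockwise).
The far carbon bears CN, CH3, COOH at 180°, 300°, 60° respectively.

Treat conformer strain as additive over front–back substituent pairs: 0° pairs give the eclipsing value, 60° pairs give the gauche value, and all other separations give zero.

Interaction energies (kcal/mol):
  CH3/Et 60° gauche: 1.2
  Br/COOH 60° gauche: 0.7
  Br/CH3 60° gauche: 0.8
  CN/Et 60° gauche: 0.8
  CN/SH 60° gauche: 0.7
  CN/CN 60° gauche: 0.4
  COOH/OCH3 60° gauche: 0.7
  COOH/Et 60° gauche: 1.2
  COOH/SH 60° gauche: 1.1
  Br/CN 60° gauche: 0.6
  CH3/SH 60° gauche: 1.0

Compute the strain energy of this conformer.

5.4 kcal/mol

This conformer (staggered): SH–CH3 gauche, SH–COOH gauche, Br–CN gauche, Br–COOH gauche, Et–CN gauche, Et–CH3 gauche; 1.0 + 1.1 + 0.6 + 0.7 + 0.8 + 1.2 = 5.4 kcal/mol.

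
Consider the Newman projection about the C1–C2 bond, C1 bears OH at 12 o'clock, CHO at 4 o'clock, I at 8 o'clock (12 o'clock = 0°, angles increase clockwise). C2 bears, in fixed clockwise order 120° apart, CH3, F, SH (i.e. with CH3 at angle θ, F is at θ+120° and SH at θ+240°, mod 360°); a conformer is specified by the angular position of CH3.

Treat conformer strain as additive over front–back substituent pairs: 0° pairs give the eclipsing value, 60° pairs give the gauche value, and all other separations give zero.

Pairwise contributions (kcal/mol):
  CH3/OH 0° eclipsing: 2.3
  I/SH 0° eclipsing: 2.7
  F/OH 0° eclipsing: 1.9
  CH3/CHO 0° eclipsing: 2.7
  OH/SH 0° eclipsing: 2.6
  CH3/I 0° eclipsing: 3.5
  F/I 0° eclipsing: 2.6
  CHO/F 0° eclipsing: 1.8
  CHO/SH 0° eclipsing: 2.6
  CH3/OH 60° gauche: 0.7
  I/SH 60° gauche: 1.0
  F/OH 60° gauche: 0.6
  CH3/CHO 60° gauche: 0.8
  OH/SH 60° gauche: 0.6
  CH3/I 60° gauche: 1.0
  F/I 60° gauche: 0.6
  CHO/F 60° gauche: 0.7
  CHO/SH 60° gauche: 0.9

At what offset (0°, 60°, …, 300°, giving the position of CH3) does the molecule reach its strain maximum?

CH3 at 0° (eclipsed): OH–CH3 eclipsed, CHO–F eclipsed, I–SH eclipsed; 2.3 + 1.8 + 2.7 = 6.8 kcal/mol.
CH3 at 60° (staggered): OH–CH3 gauche, OH–SH gauche, CHO–CH3 gauche, CHO–F gauche, I–F gauche, I–SH gauche; 0.7 + 0.6 + 0.8 + 0.7 + 0.6 + 1.0 = 4.4 kcal/mol.
CH3 at 120° (eclipsed): OH–SH eclipsed, CHO–CH3 eclipsed, I–F eclipsed; 2.6 + 2.7 + 2.6 = 7.9 kcal/mol.
CH3 at 180° (staggered): OH–F gauche, OH–SH gauche, CHO–CH3 gauche, CHO–SH gauche, I–CH3 gauche, I–F gauche; 0.6 + 0.6 + 0.8 + 0.9 + 1.0 + 0.6 = 4.5 kcal/mol.
CH3 at 240° (eclipsed): OH–F eclipsed, CHO–SH eclipsed, I–CH3 eclipsed; 1.9 + 2.6 + 3.5 = 8.0 kcal/mol.
CH3 at 300° (staggered): OH–CH3 gauche, OH–F gauche, CHO–F gauche, CHO–SH gauche, I–CH3 gauche, I–SH gauche; 0.7 + 0.6 + 0.7 + 0.9 + 1.0 + 1.0 = 4.9 kcal/mol.
The maximum (8.0 kcal/mol) occurs with CH3 at 240°.

240°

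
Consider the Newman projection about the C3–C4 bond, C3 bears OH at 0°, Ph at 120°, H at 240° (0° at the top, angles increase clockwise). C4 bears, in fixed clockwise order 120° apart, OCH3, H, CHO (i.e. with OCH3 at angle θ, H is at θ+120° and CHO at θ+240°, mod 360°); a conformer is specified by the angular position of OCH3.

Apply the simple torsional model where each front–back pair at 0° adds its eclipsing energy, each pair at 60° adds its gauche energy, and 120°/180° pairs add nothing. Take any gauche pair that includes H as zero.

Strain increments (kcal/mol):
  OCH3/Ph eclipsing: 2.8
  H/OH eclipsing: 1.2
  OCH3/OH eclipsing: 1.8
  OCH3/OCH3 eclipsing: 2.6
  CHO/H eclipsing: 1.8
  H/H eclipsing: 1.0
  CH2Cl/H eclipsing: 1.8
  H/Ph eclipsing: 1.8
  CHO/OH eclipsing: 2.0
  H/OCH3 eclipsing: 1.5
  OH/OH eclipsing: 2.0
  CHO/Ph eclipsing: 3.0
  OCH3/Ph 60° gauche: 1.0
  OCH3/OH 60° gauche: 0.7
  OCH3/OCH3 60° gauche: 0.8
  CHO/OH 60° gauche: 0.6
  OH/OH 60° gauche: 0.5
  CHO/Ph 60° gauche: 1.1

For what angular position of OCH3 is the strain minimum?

300°

OCH3 at 0° (eclipsed): OH(0°)/OCH3(0°) eclipsed 1.8; Ph(120°)/H(120°) eclipsed 1.8; H(240°)/CHO(240°) eclipsed 1.8 → 5.4 kcal/mol.
OCH3 at 60° (staggered): OH(0°)/OCH3(60°) gauche 0.7; OH(0°)/CHO(300°) gauche 0.6; Ph(120°)/OCH3(60°) gauche 1.0 → 2.3 kcal/mol.
OCH3 at 120° (eclipsed): OH(0°)/CHO(0°) eclipsed 2.0; Ph(120°)/OCH3(120°) eclipsed 2.8; H(240°)/H(240°) eclipsed 1.0 → 5.8 kcal/mol.
OCH3 at 180° (staggered): OH(0°)/CHO(60°) gauche 0.6; Ph(120°)/OCH3(180°) gauche 1.0; Ph(120°)/CHO(60°) gauche 1.1 → 2.7 kcal/mol.
OCH3 at 240° (eclipsed): OH(0°)/H(0°) eclipsed 1.2; Ph(120°)/CHO(120°) eclipsed 3.0; H(240°)/OCH3(240°) eclipsed 1.5 → 5.7 kcal/mol.
OCH3 at 300° (staggered): OH(0°)/OCH3(300°) gauche 0.7; Ph(120°)/CHO(180°) gauche 1.1 → 1.8 kcal/mol.
The minimum (1.8 kcal/mol) occurs with OCH3 at 300°.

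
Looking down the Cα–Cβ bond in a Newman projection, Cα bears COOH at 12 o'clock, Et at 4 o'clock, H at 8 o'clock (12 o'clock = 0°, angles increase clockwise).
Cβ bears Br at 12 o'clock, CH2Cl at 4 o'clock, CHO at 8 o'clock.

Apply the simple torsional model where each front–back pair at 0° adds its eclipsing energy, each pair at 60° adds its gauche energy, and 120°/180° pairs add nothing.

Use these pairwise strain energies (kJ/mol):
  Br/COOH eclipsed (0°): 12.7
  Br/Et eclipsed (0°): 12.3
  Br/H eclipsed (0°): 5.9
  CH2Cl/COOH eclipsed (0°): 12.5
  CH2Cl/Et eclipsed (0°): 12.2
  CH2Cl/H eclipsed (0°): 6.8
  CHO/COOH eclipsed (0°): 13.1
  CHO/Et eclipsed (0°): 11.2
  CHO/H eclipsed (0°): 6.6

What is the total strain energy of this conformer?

This conformer (eclipsed): COOH–Br eclipsed, Et–CH2Cl eclipsed, H–CHO eclipsed; 12.7 + 12.2 + 6.6 = 31.5 kJ/mol.

31.5 kJ/mol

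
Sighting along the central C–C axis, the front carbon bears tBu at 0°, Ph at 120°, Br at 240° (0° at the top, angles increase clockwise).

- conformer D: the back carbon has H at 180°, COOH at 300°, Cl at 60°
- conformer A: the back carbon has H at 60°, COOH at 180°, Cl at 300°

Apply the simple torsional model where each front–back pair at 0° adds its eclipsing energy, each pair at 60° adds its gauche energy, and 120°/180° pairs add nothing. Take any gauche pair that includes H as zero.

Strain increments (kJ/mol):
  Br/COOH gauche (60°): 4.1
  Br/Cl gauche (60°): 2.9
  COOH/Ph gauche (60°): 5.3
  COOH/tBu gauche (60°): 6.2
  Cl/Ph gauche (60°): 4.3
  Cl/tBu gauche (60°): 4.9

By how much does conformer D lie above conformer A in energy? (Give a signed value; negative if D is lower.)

D is staggered. tBu at 0° is gauche with COOH at 300° (6.2); tBu at 0° is gauche with Cl at 60° (4.9); Ph at 120° is gauche with Cl at 60° (4.3); Br at 240° is gauche with COOH at 300° (4.1). Total 19.5 kJ/mol.
A is staggered. tBu at 0° is gauche with Cl at 300° (4.9); Ph at 120° is gauche with COOH at 180° (5.3); Br at 240° is gauche with COOH at 180° (4.1); Br at 240° is gauche with Cl at 300° (2.9). Total 17.2 kJ/mol.
E(D) − E(A) = 19.5 − 17.2 = +2.3 kJ/mol.

+2.3 kJ/mol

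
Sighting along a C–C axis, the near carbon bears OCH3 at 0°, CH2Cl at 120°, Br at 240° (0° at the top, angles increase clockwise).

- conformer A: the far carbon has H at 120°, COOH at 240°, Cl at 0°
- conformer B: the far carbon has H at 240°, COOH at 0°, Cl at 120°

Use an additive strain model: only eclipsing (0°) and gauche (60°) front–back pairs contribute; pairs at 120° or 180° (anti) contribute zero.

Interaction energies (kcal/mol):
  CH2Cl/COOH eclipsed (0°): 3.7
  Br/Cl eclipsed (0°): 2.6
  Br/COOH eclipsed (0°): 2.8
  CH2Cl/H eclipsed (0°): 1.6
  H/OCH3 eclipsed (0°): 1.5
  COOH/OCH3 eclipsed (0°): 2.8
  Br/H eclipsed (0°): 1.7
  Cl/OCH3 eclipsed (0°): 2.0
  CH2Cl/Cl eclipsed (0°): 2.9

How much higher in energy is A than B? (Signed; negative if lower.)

-1.0 kcal/mol

A (eclipsed): OCH3(0°)/Cl(0°) eclipsed 2.0; CH2Cl(120°)/H(120°) eclipsed 1.6; Br(240°)/COOH(240°) eclipsed 2.8 → 6.4 kcal/mol.
B (eclipsed): OCH3(0°)/COOH(0°) eclipsed 2.8; CH2Cl(120°)/Cl(120°) eclipsed 2.9; Br(240°)/H(240°) eclipsed 1.7 → 7.4 kcal/mol.
E(A) − E(B) = 6.4 − 7.4 = -1.0 kcal/mol.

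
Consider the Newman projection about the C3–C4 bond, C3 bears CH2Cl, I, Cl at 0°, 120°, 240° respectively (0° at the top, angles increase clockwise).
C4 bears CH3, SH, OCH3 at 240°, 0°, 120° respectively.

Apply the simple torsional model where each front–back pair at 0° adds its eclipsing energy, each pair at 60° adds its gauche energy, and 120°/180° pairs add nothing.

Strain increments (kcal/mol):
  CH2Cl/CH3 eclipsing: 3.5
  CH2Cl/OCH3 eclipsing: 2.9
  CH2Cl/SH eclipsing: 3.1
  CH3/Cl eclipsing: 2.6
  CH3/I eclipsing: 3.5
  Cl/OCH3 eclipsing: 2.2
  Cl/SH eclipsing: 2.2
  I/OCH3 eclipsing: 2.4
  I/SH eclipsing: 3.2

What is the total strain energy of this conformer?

8.1 kcal/mol

This conformer is eclipsed. CH2Cl at 0° is eclipsed with SH at 0° (3.1); I at 120° is eclipsed with OCH3 at 120° (2.4); Cl at 240° is eclipsed with CH3 at 240° (2.6). Total 8.1 kcal/mol.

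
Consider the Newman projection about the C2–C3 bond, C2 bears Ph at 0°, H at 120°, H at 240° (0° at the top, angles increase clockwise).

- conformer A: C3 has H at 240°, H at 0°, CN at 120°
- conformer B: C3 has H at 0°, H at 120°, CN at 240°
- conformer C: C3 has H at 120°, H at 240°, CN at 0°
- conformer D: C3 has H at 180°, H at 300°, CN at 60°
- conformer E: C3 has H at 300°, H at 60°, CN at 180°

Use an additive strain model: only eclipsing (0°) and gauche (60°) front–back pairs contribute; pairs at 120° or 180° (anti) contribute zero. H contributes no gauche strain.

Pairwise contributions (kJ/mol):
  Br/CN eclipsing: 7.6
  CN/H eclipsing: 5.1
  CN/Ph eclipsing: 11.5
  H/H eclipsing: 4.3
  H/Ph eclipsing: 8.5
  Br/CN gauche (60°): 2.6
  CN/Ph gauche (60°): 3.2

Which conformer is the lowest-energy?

E

A (eclipsed): Ph–H eclipsed, H–CN eclipsed, H–H eclipsed; 8.5 + 5.1 + 4.3 = 17.9 kJ/mol.
B (eclipsed): Ph–H eclipsed, H–H eclipsed, H–CN eclipsed; 8.5 + 4.3 + 5.1 = 17.9 kJ/mol.
C (eclipsed): Ph–CN eclipsed, H–H eclipsed, H–H eclipsed; 11.5 + 4.3 + 4.3 = 20.1 kJ/mol.
D (staggered): Ph–CN gauche; 3.2 = 3.2 kJ/mol.
E (staggered): no non-H gauche contacts → 0.0 kJ/mol.
E has the lowest total (0.0 kJ/mol).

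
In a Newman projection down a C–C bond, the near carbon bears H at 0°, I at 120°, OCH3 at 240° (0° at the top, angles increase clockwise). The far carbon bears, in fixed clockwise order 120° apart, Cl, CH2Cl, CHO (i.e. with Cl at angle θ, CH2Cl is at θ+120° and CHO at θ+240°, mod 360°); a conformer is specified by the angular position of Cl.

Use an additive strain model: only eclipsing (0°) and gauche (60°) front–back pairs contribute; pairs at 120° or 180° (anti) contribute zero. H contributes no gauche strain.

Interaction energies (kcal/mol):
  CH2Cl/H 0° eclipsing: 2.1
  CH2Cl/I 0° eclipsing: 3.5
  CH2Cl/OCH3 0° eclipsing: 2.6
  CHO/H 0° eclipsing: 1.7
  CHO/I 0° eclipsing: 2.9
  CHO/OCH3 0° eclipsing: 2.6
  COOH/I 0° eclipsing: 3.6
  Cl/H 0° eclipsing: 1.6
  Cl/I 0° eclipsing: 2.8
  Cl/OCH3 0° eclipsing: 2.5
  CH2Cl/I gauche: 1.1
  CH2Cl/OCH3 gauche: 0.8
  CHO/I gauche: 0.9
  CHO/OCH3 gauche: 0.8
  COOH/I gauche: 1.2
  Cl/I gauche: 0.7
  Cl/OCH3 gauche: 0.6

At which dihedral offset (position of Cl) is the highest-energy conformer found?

Cl at 0° (eclipsed): H(0°)/Cl(0°) eclipsed 1.6; I(120°)/CH2Cl(120°) eclipsed 3.5; OCH3(240°)/CHO(240°) eclipsed 2.6 → 7.7 kcal/mol.
Cl at 60° (staggered): I(120°)/Cl(60°) gauche 0.7; I(120°)/CH2Cl(180°) gauche 1.1; OCH3(240°)/CH2Cl(180°) gauche 0.8; OCH3(240°)/CHO(300°) gauche 0.8 → 3.4 kcal/mol.
Cl at 120° (eclipsed): H(0°)/CHO(0°) eclipsed 1.7; I(120°)/Cl(120°) eclipsed 2.8; OCH3(240°)/CH2Cl(240°) eclipsed 2.6 → 7.1 kcal/mol.
Cl at 180° (staggered): I(120°)/Cl(180°) gauche 0.7; I(120°)/CHO(60°) gauche 0.9; OCH3(240°)/Cl(180°) gauche 0.6; OCH3(240°)/CH2Cl(300°) gauche 0.8 → 3.0 kcal/mol.
Cl at 240° (eclipsed): H(0°)/CH2Cl(0°) eclipsed 2.1; I(120°)/CHO(120°) eclipsed 2.9; OCH3(240°)/Cl(240°) eclipsed 2.5 → 7.5 kcal/mol.
Cl at 300° (staggered): I(120°)/CH2Cl(60°) gauche 1.1; I(120°)/CHO(180°) gauche 0.9; OCH3(240°)/Cl(300°) gauche 0.6; OCH3(240°)/CHO(180°) gauche 0.8 → 3.4 kcal/mol.
The maximum (7.7 kcal/mol) occurs with Cl at 0°.

0°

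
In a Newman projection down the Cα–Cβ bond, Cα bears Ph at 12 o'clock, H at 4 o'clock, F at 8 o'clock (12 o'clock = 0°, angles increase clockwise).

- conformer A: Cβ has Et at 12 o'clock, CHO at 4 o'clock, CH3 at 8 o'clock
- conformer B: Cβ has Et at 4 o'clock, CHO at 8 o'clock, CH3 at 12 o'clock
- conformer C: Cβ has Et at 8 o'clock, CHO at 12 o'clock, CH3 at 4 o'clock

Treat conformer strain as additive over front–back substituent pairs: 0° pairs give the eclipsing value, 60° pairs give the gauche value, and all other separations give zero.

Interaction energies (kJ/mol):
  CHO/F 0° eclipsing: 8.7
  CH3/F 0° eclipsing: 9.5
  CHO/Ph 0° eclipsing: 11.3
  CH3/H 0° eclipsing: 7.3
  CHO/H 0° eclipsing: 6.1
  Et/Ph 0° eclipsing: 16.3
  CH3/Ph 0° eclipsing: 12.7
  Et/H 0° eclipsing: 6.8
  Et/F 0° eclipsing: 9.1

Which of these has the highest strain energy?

A

A (eclipsed): Ph–Et eclipsed, H–CHO eclipsed, F–CH3 eclipsed; 16.3 + 6.1 + 9.5 = 31.9 kJ/mol.
B (eclipsed): Ph–CH3 eclipsed, H–Et eclipsed, F–CHO eclipsed; 12.7 + 6.8 + 8.7 = 28.2 kJ/mol.
C (eclipsed): Ph–CHO eclipsed, H–CH3 eclipsed, F–Et eclipsed; 11.3 + 7.3 + 9.1 = 27.7 kJ/mol.
A has the highest total (31.9 kJ/mol).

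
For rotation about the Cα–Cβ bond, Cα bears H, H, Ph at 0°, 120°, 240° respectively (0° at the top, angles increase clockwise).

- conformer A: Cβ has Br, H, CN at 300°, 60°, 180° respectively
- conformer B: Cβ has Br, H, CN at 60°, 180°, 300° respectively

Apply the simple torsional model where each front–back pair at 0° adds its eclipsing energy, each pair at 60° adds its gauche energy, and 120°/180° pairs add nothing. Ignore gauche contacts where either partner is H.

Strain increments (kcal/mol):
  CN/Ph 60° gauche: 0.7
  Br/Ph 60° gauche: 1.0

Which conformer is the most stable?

B

A (staggered): Ph–Br gauche, Ph–CN gauche; 1.0 + 0.7 = 1.7 kcal/mol.
B (staggered): Ph–CN gauche; 0.7 = 0.7 kcal/mol.
B has the lowest total (0.7 kcal/mol).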